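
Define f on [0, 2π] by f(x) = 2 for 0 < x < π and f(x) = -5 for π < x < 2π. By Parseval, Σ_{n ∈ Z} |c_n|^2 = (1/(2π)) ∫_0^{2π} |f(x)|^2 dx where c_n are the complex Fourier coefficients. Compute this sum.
Σ |c_n|^2 = 29/2

Parseval equates the L^2 energy of f (normalised by 1/(2π)) with the ℓ^2 sum of its Fourier coefficients: (1/(2π)) ∫_0^{2π} |f|^2 = Σ |c_n|^2.
Compute the left side: (1/(2π)) [∫_0^π 2^2 dx + ∫_π^{2π} (-5)^2 dx] = (1/(2π)) · (4π + 25π) = (4 + 25)/2 = 29/2.
So Σ_{n ∈ Z} |c_n|^2 = 29/2.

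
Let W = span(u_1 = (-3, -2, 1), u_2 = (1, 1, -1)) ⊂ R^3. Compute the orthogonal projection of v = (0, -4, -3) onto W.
proj_W(v) = (-11/6, -1/3, -7/6)

Set up U = [u_1 | ... | u_2] ∈ R^(3×2). The projector onto W = col(U) is P = U (U^T U)^(-1) U^T.
Compute U^T U =
  [14, -6]
  [-6, 3],
and U^T v = (5, -1).
Solve U^T U · c = U^T v for the coefficients: c = (3/2, 8/3). The projection is proj_W(v) = U c.
Check: (v - proj_W(v)) · u_1 = 0  (should be 0).
Check: (v - proj_W(v)) · u_2 = 0  (should be 0).
Result: proj_W(v) = (-11/6, -1/3, -7/6).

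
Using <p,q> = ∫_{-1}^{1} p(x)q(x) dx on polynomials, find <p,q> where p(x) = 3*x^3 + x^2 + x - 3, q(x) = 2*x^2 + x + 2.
<p,q> = -12

Expand the product: p(x)·q(x) = 6*x^5 + 5*x^4 + 9*x^3 - 3*x^2 - x - 6.
∫_{-1}^{1} of each monomial x^k gives [2/(k+1) if k even, 0 if k odd]. Integrating term-by-term (or equivalently evaluating the antiderivative F(x) = x^6 + x^5 + 9*x^4/4 - x^3 - x^2/2 - 6*x at the endpoints):
  F(1) − F(−1) = -13/4 − (35/4) = -12.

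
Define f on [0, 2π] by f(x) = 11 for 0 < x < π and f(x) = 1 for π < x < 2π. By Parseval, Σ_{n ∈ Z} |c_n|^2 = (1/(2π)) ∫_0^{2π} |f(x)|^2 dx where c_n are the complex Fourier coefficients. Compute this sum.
Σ |c_n|^2 = 61

Parseval equates the L^2 energy of f (normalised by 1/(2π)) with the ℓ^2 sum of its Fourier coefficients: (1/(2π)) ∫_0^{2π} |f|^2 = Σ |c_n|^2.
Compute the left side: (1/(2π)) [∫_0^π 11^2 dx + ∫_π^{2π} 1^2 dx] = (1/(2π)) · (121π + 1π) = (121 + 1)/2 = 61.
So Σ_{n ∈ Z} |c_n|^2 = 61.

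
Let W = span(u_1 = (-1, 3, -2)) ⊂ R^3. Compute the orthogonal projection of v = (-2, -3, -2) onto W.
proj_W(v) = (3/14, -9/14, 3/7)

Set up U = [u_1 | ... | u_1] ∈ R^(3×1). The projector onto W = col(U) is P = U (U^T U)^(-1) U^T.
Compute U^T U =
  [14],
and U^T v = (-3).
Solve U^T U · c = U^T v for the coefficients: c = (-3/14). The projection is proj_W(v) = U c.
Check: (v - proj_W(v)) · u_1 = 0  (should be 0).
Result: proj_W(v) = (3/14, -9/14, 3/7).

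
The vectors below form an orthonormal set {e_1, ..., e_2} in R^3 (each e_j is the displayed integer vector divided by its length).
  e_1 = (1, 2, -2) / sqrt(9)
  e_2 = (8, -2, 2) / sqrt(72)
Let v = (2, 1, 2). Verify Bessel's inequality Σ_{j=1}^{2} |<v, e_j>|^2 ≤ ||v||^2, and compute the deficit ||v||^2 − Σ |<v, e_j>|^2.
Σ |<v, e_j>|^2 = 9/2; ||v||^2 = 9; deficit = 9/2

Write each e_j = u_j / sqrt(<u_j, u_j>) where u_j is the displayed integer vector. Then <v, e_j> = <v, u_j> / sqrt(<u_j, u_j>), so |<v, e_j>|^2 = <v, u_j>^2 / <u_j, u_j>.
Coefficients: <v, e_1> = 0/sqrt(9), <v, e_2> = 18/sqrt(72).
Square and sum: Σ |<v, e_j>|^2 = 9/2.
Compute ||v||^2 = v·v = 9.
Deficit = 9 − 9/2 = 9/2 ≥ 0, confirming Bessel's inequality. (The deficit equals ||v − Σ <v,e_j> e_j||^2, the squared distance from v to span{e_j}.)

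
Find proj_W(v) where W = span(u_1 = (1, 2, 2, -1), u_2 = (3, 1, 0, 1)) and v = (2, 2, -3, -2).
proj_W(v) = (77/47, 24/47, -2/47, 27/47)

Set up U = [u_1 | ... | u_2] ∈ R^(4×2). The projector onto W = col(U) is P = U (U^T U)^(-1) U^T.
Compute U^T U =
  [10, 4]
  [4, 11],
and U^T v = (2, 6).
Solve U^T U · c = U^T v for the coefficients: c = (-1/47, 26/47). The projection is proj_W(v) = U c.
Check: (v - proj_W(v)) · u_1 = 0  (should be 0).
Check: (v - proj_W(v)) · u_2 = 0  (should be 0).
Result: proj_W(v) = (77/47, 24/47, -2/47, 27/47).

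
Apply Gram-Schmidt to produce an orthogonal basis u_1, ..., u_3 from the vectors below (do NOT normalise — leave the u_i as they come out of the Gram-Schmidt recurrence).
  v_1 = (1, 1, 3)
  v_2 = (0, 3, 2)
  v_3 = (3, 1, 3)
Orthogonal basis:
  u_1 = (1, 1, 3)
  u_2 = (-9/11, 24/11, -5/11)
  u_3 = (49/31, 14/31, -21/31)

Apply the Gram-Schmidt recurrence
  u_1 = v_1
  u_i = v_i − Σ_{j<i} ((v_i · u_j) / (u_j · u_j)) · u_j.

Step by step this gives:
  u_1 = (1, 1, 3)
  u_2 = (-9/11, 24/11, -5/11)
  u_3 = (49/31, 14/31, -21/31)

Orthogonality check:
  u_2 · u_1 = 0 (should be 0)
  u_3 · u_1 = 0 (should be 0)
  u_3 · u_2 = 0 (should be 0)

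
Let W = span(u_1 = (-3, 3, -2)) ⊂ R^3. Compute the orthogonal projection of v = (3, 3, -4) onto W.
proj_W(v) = (-12/11, 12/11, -8/11)

Set up U = [u_1 | ... | u_1] ∈ R^(3×1). The projector onto W = col(U) is P = U (U^T U)^(-1) U^T.
Compute U^T U =
  [22],
and U^T v = (8).
Solve U^T U · c = U^T v for the coefficients: c = (4/11). The projection is proj_W(v) = U c.
Check: (v - proj_W(v)) · u_1 = 0  (should be 0).
Result: proj_W(v) = (-12/11, 12/11, -8/11).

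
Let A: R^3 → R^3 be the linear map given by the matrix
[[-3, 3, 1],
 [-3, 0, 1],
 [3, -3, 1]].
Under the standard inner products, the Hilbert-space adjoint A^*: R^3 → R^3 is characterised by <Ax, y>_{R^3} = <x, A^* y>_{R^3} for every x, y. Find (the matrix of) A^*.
A^* = A^T =
[[-3, -3, 3],
 [3, 0, -3],
 [1, 1, 1]]

For real matrices with standard dot products, the defining identity <Ax, y> = <x, A^* y> gives (Ax)^T y = x^T (A^*) y, i.e. x^T A^T y = x^T (A^*) y. Since this holds for all x, y, we must have A^* = A^T. Therefore
A^* =
[[-3, -3, 3],
 [3, 0, -3],
 [1, 1, 1]].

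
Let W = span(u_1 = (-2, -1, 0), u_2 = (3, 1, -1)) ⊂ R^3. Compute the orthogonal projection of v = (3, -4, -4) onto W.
proj_W(v) = (11/6, -5/3, -31/6)

Set up U = [u_1 | ... | u_2] ∈ R^(3×2). The projector onto W = col(U) is P = U (U^T U)^(-1) U^T.
Compute U^T U =
  [5, -7]
  [-7, 11],
and U^T v = (-2, 9).
Solve U^T U · c = U^T v for the coefficients: c = (41/6, 31/6). The projection is proj_W(v) = U c.
Check: (v - proj_W(v)) · u_1 = 0  (should be 0).
Check: (v - proj_W(v)) · u_2 = 0  (should be 0).
Result: proj_W(v) = (11/6, -5/3, -31/6).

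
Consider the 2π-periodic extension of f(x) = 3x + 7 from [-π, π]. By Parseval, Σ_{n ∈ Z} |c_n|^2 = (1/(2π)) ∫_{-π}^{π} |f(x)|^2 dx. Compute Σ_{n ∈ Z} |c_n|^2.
Σ |c_n|^2 = 3π^2 + 49

Expand and integrate term by term over [-π, π]:
  ∫ (3x)^2 dx = 9·(2π^3/3); ∫ 2·3·(7)·x dx = 0 (odd integrand); ∫ 7^2 dx = 49·2π.
So (1/(2π)) ∫_{-π}^{π} (3x + 7)^2 dx = 9π^2/3 + 49 = 3π^2 + 49.
Parseval ⇒ Σ |c_n|^2 = 3π^2 + 49.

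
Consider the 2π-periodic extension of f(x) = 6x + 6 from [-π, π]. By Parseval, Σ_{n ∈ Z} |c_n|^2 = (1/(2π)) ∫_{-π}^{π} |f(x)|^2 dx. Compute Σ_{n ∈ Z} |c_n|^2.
Σ |c_n|^2 = 12π^2 + 36

Expand and integrate term by term over [-π, π]:
  ∫ (6x)^2 dx = 36·(2π^3/3); ∫ 2·6·(6)·x dx = 0 (odd integrand); ∫ 6^2 dx = 36·2π.
So (1/(2π)) ∫_{-π}^{π} (6x + 6)^2 dx = 36π^2/3 + 36 = 12π^2 + 36.
Parseval ⇒ Σ |c_n|^2 = 12π^2 + 36.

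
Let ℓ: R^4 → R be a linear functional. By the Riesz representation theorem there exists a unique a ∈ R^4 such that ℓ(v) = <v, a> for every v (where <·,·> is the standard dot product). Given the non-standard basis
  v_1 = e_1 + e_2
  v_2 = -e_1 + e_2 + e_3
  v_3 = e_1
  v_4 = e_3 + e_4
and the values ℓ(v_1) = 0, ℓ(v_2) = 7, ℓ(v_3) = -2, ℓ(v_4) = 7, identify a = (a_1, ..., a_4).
a = (-2, 2, 3, 4)

Write a = (a_1, ..., a_4) in the standard basis. For each basis vector v_i, ℓ(v_i) = <v_i, a> is a linear equation in the a_j's. Collect the n equations into a matrix system V a = ℓ, where row i of V is v_i (expressed in the standard basis). Since V is invertible (lower-triangular with 1s on the diagonal, up to permutation), solve by back-substitution:
  V =
[[1, 1, 0, 0],
 [-1, 1, 1, 0],
 [1, 0, 0, 0],
 [0, 0, 1, 1]]
  V a = (0, 7, -2, 7)
Solving gives a = (-2, 2, 3, 4).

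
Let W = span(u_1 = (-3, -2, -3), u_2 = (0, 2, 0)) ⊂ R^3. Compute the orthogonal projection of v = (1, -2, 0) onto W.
proj_W(v) = (1/2, -2, 1/2)

Set up U = [u_1 | ... | u_2] ∈ R^(3×2). The projector onto W = col(U) is P = U (U^T U)^(-1) U^T.
Compute U^T U =
  [22, -4]
  [-4, 4],
and U^T v = (1, -4).
Solve U^T U · c = U^T v for the coefficients: c = (-1/6, -7/6). The projection is proj_W(v) = U c.
Check: (v - proj_W(v)) · u_1 = 0  (should be 0).
Check: (v - proj_W(v)) · u_2 = 0  (should be 0).
Result: proj_W(v) = (1/2, -2, 1/2).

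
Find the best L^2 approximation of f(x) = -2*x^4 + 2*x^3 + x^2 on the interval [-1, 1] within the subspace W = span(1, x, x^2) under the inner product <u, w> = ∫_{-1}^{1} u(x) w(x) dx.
g(x) = -5*x^2/7 + 6*x/5 + 6/35

The best approximation g ∈ W is the orthogonal projection of f onto W. Writing g = a_0 + a_1 x + a_2 x^2, the coefficients solve the normal equations G · a = b where
  G_{ij} = <φ_i, φ_j> and b_i = <f, φ_i>, with φ_0 = 1, φ_1 = x, φ_2 = x^2.
G =
  [2, 0, 2/3]
  [0, 2/3, 0]
  [2/3, 0, 2/5],
b = (-2/15, 4/5, -6/35).
Solving gives a_0 = 6/35, a_1 = 6/5, a_2 = -5/7, so
  g(x) = -5*x^2/7 + 6*x/5 + 6/35.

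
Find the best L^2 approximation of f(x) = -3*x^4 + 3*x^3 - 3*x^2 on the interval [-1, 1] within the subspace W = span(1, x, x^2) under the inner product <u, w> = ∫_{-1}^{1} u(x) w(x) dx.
g(x) = -39*x^2/7 + 9*x/5 + 9/35

The best approximation g ∈ W is the orthogonal projection of f onto W. Writing g = a_0 + a_1 x + a_2 x^2, the coefficients solve the normal equations G · a = b where
  G_{ij} = <φ_i, φ_j> and b_i = <f, φ_i>, with φ_0 = 1, φ_1 = x, φ_2 = x^2.
G =
  [2, 0, 2/3]
  [0, 2/3, 0]
  [2/3, 0, 2/5],
b = (-16/5, 6/5, -72/35).
Solving gives a_0 = 9/35, a_1 = 9/5, a_2 = -39/7, so
  g(x) = -39*x^2/7 + 9*x/5 + 9/35.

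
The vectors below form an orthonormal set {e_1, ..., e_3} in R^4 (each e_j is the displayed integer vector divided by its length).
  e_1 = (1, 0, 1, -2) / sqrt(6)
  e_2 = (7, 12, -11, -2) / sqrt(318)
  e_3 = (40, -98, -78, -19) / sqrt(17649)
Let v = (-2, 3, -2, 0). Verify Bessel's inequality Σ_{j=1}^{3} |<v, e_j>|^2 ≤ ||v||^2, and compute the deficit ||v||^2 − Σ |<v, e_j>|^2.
Σ |<v, e_j>|^2 = 3812/333; ||v||^2 = 17; deficit = 1849/333

Write each e_j = u_j / sqrt(<u_j, u_j>) where u_j is the displayed integer vector. Then <v, e_j> = <v, u_j> / sqrt(<u_j, u_j>), so |<v, e_j>|^2 = <v, u_j>^2 / <u_j, u_j>.
Coefficients: <v, e_1> = -4/sqrt(6), <v, e_2> = 44/sqrt(318), <v, e_3> = -218/sqrt(17649).
Square and sum: Σ |<v, e_j>|^2 = 3812/333.
Compute ||v||^2 = v·v = 17.
Deficit = 17 − 3812/333 = 1849/333 ≥ 0, confirming Bessel's inequality. (The deficit equals ||v − Σ <v,e_j> e_j||^2, the squared distance from v to span{e_j}.)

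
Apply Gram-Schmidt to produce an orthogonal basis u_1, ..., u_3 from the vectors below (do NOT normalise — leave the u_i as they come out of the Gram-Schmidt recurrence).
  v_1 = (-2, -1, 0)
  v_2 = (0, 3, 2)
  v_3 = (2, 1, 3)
Orthogonal basis:
  u_1 = (-2, -1, 0)
  u_2 = (-6/5, 12/5, 2)
  u_3 = (9/14, -9/7, 27/14)

Apply the Gram-Schmidt recurrence
  u_1 = v_1
  u_i = v_i − Σ_{j<i} ((v_i · u_j) / (u_j · u_j)) · u_j.

Step by step this gives:
  u_1 = (-2, -1, 0)
  u_2 = (-6/5, 12/5, 2)
  u_3 = (9/14, -9/7, 27/14)

Orthogonality check:
  u_2 · u_1 = 0 (should be 0)
  u_3 · u_1 = 0 (should be 0)
  u_3 · u_2 = 0 (should be 0)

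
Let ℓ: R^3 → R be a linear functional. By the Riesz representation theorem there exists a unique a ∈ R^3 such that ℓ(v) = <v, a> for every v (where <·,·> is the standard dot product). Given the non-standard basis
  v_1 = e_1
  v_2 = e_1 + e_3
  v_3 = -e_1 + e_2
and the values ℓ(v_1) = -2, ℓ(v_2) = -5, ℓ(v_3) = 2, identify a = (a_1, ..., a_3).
a = (-2, 0, -3)

Write a = (a_1, ..., a_3) in the standard basis. For each basis vector v_i, ℓ(v_i) = <v_i, a> is a linear equation in the a_j's. Collect the n equations into a matrix system V a = ℓ, where row i of V is v_i (expressed in the standard basis). Since V is invertible (lower-triangular with 1s on the diagonal, up to permutation), solve by back-substitution:
  V =
[[1, 0, 0],
 [1, 0, 1],
 [-1, 1, 0]]
  V a = (-2, -5, 2)
Solving gives a = (-2, 0, -3).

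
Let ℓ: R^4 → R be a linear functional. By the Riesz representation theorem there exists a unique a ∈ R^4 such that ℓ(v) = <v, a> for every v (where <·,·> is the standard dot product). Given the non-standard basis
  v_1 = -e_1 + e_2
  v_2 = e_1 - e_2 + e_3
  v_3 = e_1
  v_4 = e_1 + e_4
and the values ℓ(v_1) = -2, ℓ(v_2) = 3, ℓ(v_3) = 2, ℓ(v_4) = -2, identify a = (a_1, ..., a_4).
a = (2, 0, 1, -4)

Write a = (a_1, ..., a_4) in the standard basis. For each basis vector v_i, ℓ(v_i) = <v_i, a> is a linear equation in the a_j's. Collect the n equations into a matrix system V a = ℓ, where row i of V is v_i (expressed in the standard basis). Since V is invertible (lower-triangular with 1s on the diagonal, up to permutation), solve by back-substitution:
  V =
[[-1, 1, 0, 0],
 [1, -1, 1, 0],
 [1, 0, 0, 0],
 [1, 0, 0, 1]]
  V a = (-2, 3, 2, -2)
Solving gives a = (2, 0, 1, -4).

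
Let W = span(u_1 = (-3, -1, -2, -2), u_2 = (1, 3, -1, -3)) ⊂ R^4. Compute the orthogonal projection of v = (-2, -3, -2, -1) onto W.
proj_W(v) = (-537/178, -363/178, -243/178, -105/178)

Set up U = [u_1 | ... | u_2] ∈ R^(4×2). The projector onto W = col(U) is P = U (U^T U)^(-1) U^T.
Compute U^T U =
  [18, 2]
  [2, 20],
and U^T v = (15, -6).
Solve U^T U · c = U^T v for the coefficients: c = (78/89, -69/178). The projection is proj_W(v) = U c.
Check: (v - proj_W(v)) · u_1 = 0  (should be 0).
Check: (v - proj_W(v)) · u_2 = 0  (should be 0).
Result: proj_W(v) = (-537/178, -363/178, -243/178, -105/178).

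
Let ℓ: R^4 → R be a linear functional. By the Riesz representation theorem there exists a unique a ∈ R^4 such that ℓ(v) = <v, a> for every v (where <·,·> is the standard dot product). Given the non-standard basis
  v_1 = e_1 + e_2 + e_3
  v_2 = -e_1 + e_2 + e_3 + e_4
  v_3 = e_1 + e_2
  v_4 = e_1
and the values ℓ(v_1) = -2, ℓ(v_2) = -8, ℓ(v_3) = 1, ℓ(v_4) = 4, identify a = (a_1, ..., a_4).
a = (4, -3, -3, 2)

Write a = (a_1, ..., a_4) in the standard basis. For each basis vector v_i, ℓ(v_i) = <v_i, a> is a linear equation in the a_j's. Collect the n equations into a matrix system V a = ℓ, where row i of V is v_i (expressed in the standard basis). Since V is invertible (lower-triangular with 1s on the diagonal, up to permutation), solve by back-substitution:
  V =
[[1, 1, 1, 0],
 [-1, 1, 1, 1],
 [1, 1, 0, 0],
 [1, 0, 0, 0]]
  V a = (-2, -8, 1, 4)
Solving gives a = (4, -3, -3, 2).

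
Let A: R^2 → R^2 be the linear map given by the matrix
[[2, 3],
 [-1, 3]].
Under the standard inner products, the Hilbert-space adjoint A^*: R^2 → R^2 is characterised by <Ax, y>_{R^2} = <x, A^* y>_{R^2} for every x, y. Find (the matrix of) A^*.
A^* = A^T =
[[2, -1],
 [3, 3]]

For real matrices with standard dot products, the defining identity <Ax, y> = <x, A^* y> gives (Ax)^T y = x^T (A^*) y, i.e. x^T A^T y = x^T (A^*) y. Since this holds for all x, y, we must have A^* = A^T. Therefore
A^* =
[[2, -1],
 [3, 3]].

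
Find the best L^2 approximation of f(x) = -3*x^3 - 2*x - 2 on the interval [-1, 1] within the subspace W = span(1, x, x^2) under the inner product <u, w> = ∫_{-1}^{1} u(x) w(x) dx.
g(x) = -19*x/5 - 2

The best approximation g ∈ W is the orthogonal projection of f onto W. Writing g = a_0 + a_1 x + a_2 x^2, the coefficients solve the normal equations G · a = b where
  G_{ij} = <φ_i, φ_j> and b_i = <f, φ_i>, with φ_0 = 1, φ_1 = x, φ_2 = x^2.
G =
  [2, 0, 2/3]
  [0, 2/3, 0]
  [2/3, 0, 2/5],
b = (-4, -38/15, -4/3).
Solving gives a_0 = -2, a_1 = -19/5, a_2 = 0, so
  g(x) = -19*x/5 - 2.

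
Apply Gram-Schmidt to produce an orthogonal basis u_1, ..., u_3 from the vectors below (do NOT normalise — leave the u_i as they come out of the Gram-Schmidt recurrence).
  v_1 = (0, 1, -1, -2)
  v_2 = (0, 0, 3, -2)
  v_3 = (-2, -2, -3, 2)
Orthogonal basis:
  u_1 = (0, 1, -1, -2)
  u_2 = (0, -1/6, 19/6, -5/3)
  u_3 = (-2, -128/77, -32/77, -48/77)

Apply the Gram-Schmidt recurrence
  u_1 = v_1
  u_i = v_i − Σ_{j<i} ((v_i · u_j) / (u_j · u_j)) · u_j.

Step by step this gives:
  u_1 = (0, 1, -1, -2)
  u_2 = (0, -1/6, 19/6, -5/3)
  u_3 = (-2, -128/77, -32/77, -48/77)

Orthogonality check:
  u_2 · u_1 = 0 (should be 0)
  u_3 · u_1 = 0 (should be 0)
  u_3 · u_2 = 0 (should be 0)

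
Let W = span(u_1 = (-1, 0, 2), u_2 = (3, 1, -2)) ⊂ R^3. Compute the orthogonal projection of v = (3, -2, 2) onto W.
proj_W(v) = (31/21, 22/21, 26/21)

Set up U = [u_1 | ... | u_2] ∈ R^(3×2). The projector onto W = col(U) is P = U (U^T U)^(-1) U^T.
Compute U^T U =
  [5, -7]
  [-7, 14],
and U^T v = (1, 3).
Solve U^T U · c = U^T v for the coefficients: c = (5/3, 22/21). The projection is proj_W(v) = U c.
Check: (v - proj_W(v)) · u_1 = 0  (should be 0).
Check: (v - proj_W(v)) · u_2 = 0  (should be 0).
Result: proj_W(v) = (31/21, 22/21, 26/21).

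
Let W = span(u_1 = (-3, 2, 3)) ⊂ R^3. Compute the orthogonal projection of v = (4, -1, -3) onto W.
proj_W(v) = (69/22, -23/11, -69/22)

Set up U = [u_1 | ... | u_1] ∈ R^(3×1). The projector onto W = col(U) is P = U (U^T U)^(-1) U^T.
Compute U^T U =
  [22],
and U^T v = (-23).
Solve U^T U · c = U^T v for the coefficients: c = (-23/22). The projection is proj_W(v) = U c.
Check: (v - proj_W(v)) · u_1 = 0  (should be 0).
Result: proj_W(v) = (69/22, -23/11, -69/22).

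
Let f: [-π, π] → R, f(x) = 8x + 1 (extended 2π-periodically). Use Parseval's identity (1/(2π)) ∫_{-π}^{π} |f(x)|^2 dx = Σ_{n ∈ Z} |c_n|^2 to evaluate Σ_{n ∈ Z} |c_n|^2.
Σ |c_n|^2 = 64π^2/3 + 1

Expand and integrate term by term over [-π, π]:
  ∫ (8x)^2 dx = 64·(2π^3/3); ∫ 2·8·(1)·x dx = 0 (odd integrand); ∫ 1^2 dx = 1·2π.
So (1/(2π)) ∫_{-π}^{π} (8x + 1)^2 dx = 64π^2/3 + 1 = 64π^2/3 + 1.
Parseval ⇒ Σ |c_n|^2 = 64π^2/3 + 1.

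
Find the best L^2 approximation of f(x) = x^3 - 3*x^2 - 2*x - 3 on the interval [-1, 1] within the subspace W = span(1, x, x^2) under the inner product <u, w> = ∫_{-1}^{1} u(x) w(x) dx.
g(x) = -3*x^2 - 7*x/5 - 3

The best approximation g ∈ W is the orthogonal projection of f onto W. Writing g = a_0 + a_1 x + a_2 x^2, the coefficients solve the normal equations G · a = b where
  G_{ij} = <φ_i, φ_j> and b_i = <f, φ_i>, with φ_0 = 1, φ_1 = x, φ_2 = x^2.
G =
  [2, 0, 2/3]
  [0, 2/3, 0]
  [2/3, 0, 2/5],
b = (-8, -14/15, -16/5).
Solving gives a_0 = -3, a_1 = -7/5, a_2 = -3, so
  g(x) = -3*x^2 - 7*x/5 - 3.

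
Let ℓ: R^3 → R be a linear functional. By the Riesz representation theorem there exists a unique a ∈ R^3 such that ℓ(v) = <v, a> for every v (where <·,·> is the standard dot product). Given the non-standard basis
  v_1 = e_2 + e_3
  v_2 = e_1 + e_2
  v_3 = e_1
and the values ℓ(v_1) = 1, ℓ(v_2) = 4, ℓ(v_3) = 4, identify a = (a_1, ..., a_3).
a = (4, 0, 1)

Write a = (a_1, ..., a_3) in the standard basis. For each basis vector v_i, ℓ(v_i) = <v_i, a> is a linear equation in the a_j's. Collect the n equations into a matrix system V a = ℓ, where row i of V is v_i (expressed in the standard basis). Since V is invertible (lower-triangular with 1s on the diagonal, up to permutation), solve by back-substitution:
  V =
[[0, 1, 1],
 [1, 1, 0],
 [1, 0, 0]]
  V a = (1, 4, 4)
Solving gives a = (4, 0, 1).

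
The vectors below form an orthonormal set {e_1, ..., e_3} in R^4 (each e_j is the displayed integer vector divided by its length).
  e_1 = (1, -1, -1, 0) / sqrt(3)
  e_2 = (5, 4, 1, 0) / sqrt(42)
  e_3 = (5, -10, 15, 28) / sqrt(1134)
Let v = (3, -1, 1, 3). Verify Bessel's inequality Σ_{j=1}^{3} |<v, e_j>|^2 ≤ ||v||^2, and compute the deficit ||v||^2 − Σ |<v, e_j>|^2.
Σ |<v, e_j>|^2 = 1619/81; ||v||^2 = 20; deficit = 1/81

Write each e_j = u_j / sqrt(<u_j, u_j>) where u_j is the displayed integer vector. Then <v, e_j> = <v, u_j> / sqrt(<u_j, u_j>), so |<v, e_j>|^2 = <v, u_j>^2 / <u_j, u_j>.
Coefficients: <v, e_1> = 3/sqrt(3), <v, e_2> = 12/sqrt(42), <v, e_3> = 124/sqrt(1134).
Square and sum: Σ |<v, e_j>|^2 = 1619/81.
Compute ||v||^2 = v·v = 20.
Deficit = 20 − 1619/81 = 1/81 ≥ 0, confirming Bessel's inequality. (The deficit equals ||v − Σ <v,e_j> e_j||^2, the squared distance from v to span{e_j}.)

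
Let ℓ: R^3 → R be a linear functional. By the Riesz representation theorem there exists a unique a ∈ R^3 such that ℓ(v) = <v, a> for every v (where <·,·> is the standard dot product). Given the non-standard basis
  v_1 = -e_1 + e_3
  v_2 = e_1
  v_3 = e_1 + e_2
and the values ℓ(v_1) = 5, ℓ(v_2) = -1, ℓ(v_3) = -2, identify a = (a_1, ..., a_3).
a = (-1, -1, 4)

Write a = (a_1, ..., a_3) in the standard basis. For each basis vector v_i, ℓ(v_i) = <v_i, a> is a linear equation in the a_j's. Collect the n equations into a matrix system V a = ℓ, where row i of V is v_i (expressed in the standard basis). Since V is invertible (lower-triangular with 1s on the diagonal, up to permutation), solve by back-substitution:
  V =
[[-1, 0, 1],
 [1, 0, 0],
 [1, 1, 0]]
  V a = (5, -1, -2)
Solving gives a = (-1, -1, 4).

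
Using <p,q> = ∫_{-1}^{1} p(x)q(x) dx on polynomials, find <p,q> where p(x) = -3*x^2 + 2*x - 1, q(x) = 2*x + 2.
<p,q> = -16/3

Expand the product: p(x)·q(x) = -6*x^3 - 2*x^2 + 2*x - 2.
∫_{-1}^{1} of each monomial x^k gives [2/(k+1) if k even, 0 if k odd]. Integrating term-by-term (or equivalently evaluating the antiderivative F(x) = -3*x^4/2 - 2*x^3/3 + x^2 - 2*x at the endpoints):
  F(1) − F(−1) = -19/6 − (13/6) = -16/3.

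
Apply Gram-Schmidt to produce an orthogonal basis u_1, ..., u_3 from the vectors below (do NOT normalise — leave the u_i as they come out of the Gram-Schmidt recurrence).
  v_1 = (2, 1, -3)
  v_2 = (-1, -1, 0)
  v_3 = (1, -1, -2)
Orthogonal basis:
  u_1 = (2, 1, -3)
  u_2 = (-4/7, -11/14, -9/14)
  u_3 = (12/19, -12/19, 4/19)

Apply the Gram-Schmidt recurrence
  u_1 = v_1
  u_i = v_i − Σ_{j<i} ((v_i · u_j) / (u_j · u_j)) · u_j.

Step by step this gives:
  u_1 = (2, 1, -3)
  u_2 = (-4/7, -11/14, -9/14)
  u_3 = (12/19, -12/19, 4/19)

Orthogonality check:
  u_2 · u_1 = 0 (should be 0)
  u_3 · u_1 = 0 (should be 0)
  u_3 · u_2 = 0 (should be 0)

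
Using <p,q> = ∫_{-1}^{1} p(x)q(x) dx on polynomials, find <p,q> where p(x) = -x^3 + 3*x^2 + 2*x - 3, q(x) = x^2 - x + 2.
<p,q> = -146/15

Expand the product: p(x)·q(x) = -x^5 + 4*x^4 - 3*x^3 + x^2 + 7*x - 6.
∫_{-1}^{1} of each monomial x^k gives [2/(k+1) if k even, 0 if k odd]. Integrating term-by-term (or equivalently evaluating the antiderivative F(x) = -x^6/6 + 4*x^5/5 - 3*x^4/4 + x^3/3 + 7*x^2/2 - 6*x at the endpoints):
  F(1) − F(−1) = -137/60 − (149/20) = -146/15.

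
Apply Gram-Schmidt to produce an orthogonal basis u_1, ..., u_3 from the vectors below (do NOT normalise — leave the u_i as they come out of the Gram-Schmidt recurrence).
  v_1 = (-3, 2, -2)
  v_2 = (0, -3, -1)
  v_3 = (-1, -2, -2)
Orthogonal basis:
  u_1 = (-3, 2, -2)
  u_2 = (-12/17, -43/17, -25/17)
  u_3 = (16/77, 6/77, -18/77)

Apply the Gram-Schmidt recurrence
  u_1 = v_1
  u_i = v_i − Σ_{j<i} ((v_i · u_j) / (u_j · u_j)) · u_j.

Step by step this gives:
  u_1 = (-3, 2, -2)
  u_2 = (-12/17, -43/17, -25/17)
  u_3 = (16/77, 6/77, -18/77)

Orthogonality check:
  u_2 · u_1 = 0 (should be 0)
  u_3 · u_1 = 0 (should be 0)
  u_3 · u_2 = 0 (should be 0)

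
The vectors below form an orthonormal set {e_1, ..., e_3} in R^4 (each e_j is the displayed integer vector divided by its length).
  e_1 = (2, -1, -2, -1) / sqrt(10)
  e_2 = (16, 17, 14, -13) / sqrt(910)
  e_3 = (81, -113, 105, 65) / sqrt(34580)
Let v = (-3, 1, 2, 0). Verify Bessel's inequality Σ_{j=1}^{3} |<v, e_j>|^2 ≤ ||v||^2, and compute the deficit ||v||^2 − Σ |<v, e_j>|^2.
Σ |<v, e_j>|^2 = 1209/95; ||v||^2 = 14; deficit = 121/95

Write each e_j = u_j / sqrt(<u_j, u_j>) where u_j is the displayed integer vector. Then <v, e_j> = <v, u_j> / sqrt(<u_j, u_j>), so |<v, e_j>|^2 = <v, u_j>^2 / <u_j, u_j>.
Coefficients: <v, e_1> = -11/sqrt(10), <v, e_2> = -3/sqrt(910), <v, e_3> = -146/sqrt(34580).
Square and sum: Σ |<v, e_j>|^2 = 1209/95.
Compute ||v||^2 = v·v = 14.
Deficit = 14 − 1209/95 = 121/95 ≥ 0, confirming Bessel's inequality. (The deficit equals ||v − Σ <v,e_j> e_j||^2, the squared distance from v to span{e_j}.)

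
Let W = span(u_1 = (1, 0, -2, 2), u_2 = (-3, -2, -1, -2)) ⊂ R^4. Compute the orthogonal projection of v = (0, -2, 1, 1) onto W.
proj_W(v) = (-22/137, -18/137, -19/137, -8/137)

Set up U = [u_1 | ... | u_2] ∈ R^(4×2). The projector onto W = col(U) is P = U (U^T U)^(-1) U^T.
Compute U^T U =
  [9, -5]
  [-5, 18],
and U^T v = (0, 1).
Solve U^T U · c = U^T v for the coefficients: c = (5/137, 9/137). The projection is proj_W(v) = U c.
Check: (v - proj_W(v)) · u_1 = 0  (should be 0).
Check: (v - proj_W(v)) · u_2 = 0  (should be 0).
Result: proj_W(v) = (-22/137, -18/137, -19/137, -8/137).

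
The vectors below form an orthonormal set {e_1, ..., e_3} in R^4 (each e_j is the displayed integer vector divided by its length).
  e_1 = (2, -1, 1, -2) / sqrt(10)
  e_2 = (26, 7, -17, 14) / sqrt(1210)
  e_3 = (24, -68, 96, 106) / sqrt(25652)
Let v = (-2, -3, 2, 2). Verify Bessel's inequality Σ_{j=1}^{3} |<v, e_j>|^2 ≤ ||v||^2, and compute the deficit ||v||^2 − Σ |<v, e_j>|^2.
Σ |<v, e_j>|^2 = 969/53; ||v||^2 = 21; deficit = 144/53

Write each e_j = u_j / sqrt(<u_j, u_j>) where u_j is the displayed integer vector. Then <v, e_j> = <v, u_j> / sqrt(<u_j, u_j>), so |<v, e_j>|^2 = <v, u_j>^2 / <u_j, u_j>.
Coefficients: <v, e_1> = -3/sqrt(10), <v, e_2> = -79/sqrt(1210), <v, e_3> = 560/sqrt(25652).
Square and sum: Σ |<v, e_j>|^2 = 969/53.
Compute ||v||^2 = v·v = 21.
Deficit = 21 − 969/53 = 144/53 ≥ 0, confirming Bessel's inequality. (The deficit equals ||v − Σ <v,e_j> e_j||^2, the squared distance from v to span{e_j}.)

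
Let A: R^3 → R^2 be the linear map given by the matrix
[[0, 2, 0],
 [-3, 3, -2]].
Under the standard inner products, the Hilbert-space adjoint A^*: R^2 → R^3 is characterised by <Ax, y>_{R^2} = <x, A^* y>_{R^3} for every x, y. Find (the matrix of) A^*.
A^* = A^T =
[[0, -3],
 [2, 3],
 [0, -2]]

For real matrices with standard dot products, the defining identity <Ax, y> = <x, A^* y> gives (Ax)^T y = x^T (A^*) y, i.e. x^T A^T y = x^T (A^*) y. Since this holds for all x, y, we must have A^* = A^T. Therefore
A^* =
[[0, -3],
 [2, 3],
 [0, -2]].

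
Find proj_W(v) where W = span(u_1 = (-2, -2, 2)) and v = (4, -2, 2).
proj_W(v) = (0, 0, 0)

Set up U = [u_1 | ... | u_1] ∈ R^(3×1). The projector onto W = col(U) is P = U (U^T U)^(-1) U^T.
Compute U^T U =
  [12],
and U^T v = (0).
Solve U^T U · c = U^T v for the coefficients: c = (0). The projection is proj_W(v) = U c.
Check: (v - proj_W(v)) · u_1 = 0  (should be 0).
Result: proj_W(v) = (0, 0, 0).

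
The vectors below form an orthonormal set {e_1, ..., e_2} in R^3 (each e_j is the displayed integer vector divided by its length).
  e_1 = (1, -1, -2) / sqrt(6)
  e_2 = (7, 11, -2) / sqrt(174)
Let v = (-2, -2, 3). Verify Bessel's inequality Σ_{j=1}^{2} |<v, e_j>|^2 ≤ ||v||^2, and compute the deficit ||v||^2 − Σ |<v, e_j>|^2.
Σ |<v, e_j>|^2 = 468/29; ||v||^2 = 17; deficit = 25/29

Write each e_j = u_j / sqrt(<u_j, u_j>) where u_j is the displayed integer vector. Then <v, e_j> = <v, u_j> / sqrt(<u_j, u_j>), so |<v, e_j>|^2 = <v, u_j>^2 / <u_j, u_j>.
Coefficients: <v, e_1> = -6/sqrt(6), <v, e_2> = -42/sqrt(174).
Square and sum: Σ |<v, e_j>|^2 = 468/29.
Compute ||v||^2 = v·v = 17.
Deficit = 17 − 468/29 = 25/29 ≥ 0, confirming Bessel's inequality. (The deficit equals ||v − Σ <v,e_j> e_j||^2, the squared distance from v to span{e_j}.)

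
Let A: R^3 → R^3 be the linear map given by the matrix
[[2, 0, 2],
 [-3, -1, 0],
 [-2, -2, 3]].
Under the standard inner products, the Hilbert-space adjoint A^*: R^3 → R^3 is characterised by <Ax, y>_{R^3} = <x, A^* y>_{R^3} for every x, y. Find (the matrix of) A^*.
A^* = A^T =
[[2, -3, -2],
 [0, -1, -2],
 [2, 0, 3]]

For real matrices with standard dot products, the defining identity <Ax, y> = <x, A^* y> gives (Ax)^T y = x^T (A^*) y, i.e. x^T A^T y = x^T (A^*) y. Since this holds for all x, y, we must have A^* = A^T. Therefore
A^* =
[[2, -3, -2],
 [0, -1, -2],
 [2, 0, 3]].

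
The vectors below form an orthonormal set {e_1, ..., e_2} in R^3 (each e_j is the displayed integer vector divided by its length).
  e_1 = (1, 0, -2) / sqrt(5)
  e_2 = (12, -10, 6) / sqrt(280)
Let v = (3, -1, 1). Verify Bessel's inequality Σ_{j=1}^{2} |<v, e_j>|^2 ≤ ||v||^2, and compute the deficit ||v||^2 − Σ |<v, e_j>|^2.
Σ |<v, e_j>|^2 = 69/7; ||v||^2 = 11; deficit = 8/7

Write each e_j = u_j / sqrt(<u_j, u_j>) where u_j is the displayed integer vector. Then <v, e_j> = <v, u_j> / sqrt(<u_j, u_j>), so |<v, e_j>|^2 = <v, u_j>^2 / <u_j, u_j>.
Coefficients: <v, e_1> = 1/sqrt(5), <v, e_2> = 52/sqrt(280).
Square and sum: Σ |<v, e_j>|^2 = 69/7.
Compute ||v||^2 = v·v = 11.
Deficit = 11 − 69/7 = 8/7 ≥ 0, confirming Bessel's inequality. (The deficit equals ||v − Σ <v,e_j> e_j||^2, the squared distance from v to span{e_j}.)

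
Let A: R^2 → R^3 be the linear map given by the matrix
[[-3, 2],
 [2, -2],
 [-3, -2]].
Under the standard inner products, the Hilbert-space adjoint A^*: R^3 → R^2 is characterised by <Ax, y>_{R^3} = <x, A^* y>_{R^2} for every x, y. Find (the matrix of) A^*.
A^* = A^T =
[[-3, 2, -3],
 [2, -2, -2]]

For real matrices with standard dot products, the defining identity <Ax, y> = <x, A^* y> gives (Ax)^T y = x^T (A^*) y, i.e. x^T A^T y = x^T (A^*) y. Since this holds for all x, y, we must have A^* = A^T. Therefore
A^* =
[[-3, 2, -3],
 [2, -2, -2]].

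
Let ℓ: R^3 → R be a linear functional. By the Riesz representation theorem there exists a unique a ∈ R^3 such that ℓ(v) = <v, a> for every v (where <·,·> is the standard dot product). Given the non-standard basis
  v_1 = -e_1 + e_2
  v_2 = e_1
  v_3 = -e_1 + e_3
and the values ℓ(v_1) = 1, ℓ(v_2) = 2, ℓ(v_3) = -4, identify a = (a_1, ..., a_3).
a = (2, 3, -2)

Write a = (a_1, ..., a_3) in the standard basis. For each basis vector v_i, ℓ(v_i) = <v_i, a> is a linear equation in the a_j's. Collect the n equations into a matrix system V a = ℓ, where row i of V is v_i (expressed in the standard basis). Since V is invertible (lower-triangular with 1s on the diagonal, up to permutation), solve by back-substitution:
  V =
[[-1, 1, 0],
 [1, 0, 0],
 [-1, 0, 1]]
  V a = (1, 2, -4)
Solving gives a = (2, 3, -2).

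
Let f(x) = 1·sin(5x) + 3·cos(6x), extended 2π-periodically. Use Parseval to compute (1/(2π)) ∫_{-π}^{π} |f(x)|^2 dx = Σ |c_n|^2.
Σ |c_n|^2 = 5

Expand |f|^2 and use orthogonality of {sin(nx), cos(mx)} on [-π, π]:
  ∫_{-π}^{π} sin(nx)^2 dx = π, ∫ cos(mx)^2 dx = π, and cross terms integrate to 0.
So ∫_{-π}^{π} f(x)^2 dx = 1^2 · π + 3^2 · π = (1 + 9)π.
Divide by 2π: (1 + 9)/2 = 5.
By Parseval, this equals Σ |c_n|^2.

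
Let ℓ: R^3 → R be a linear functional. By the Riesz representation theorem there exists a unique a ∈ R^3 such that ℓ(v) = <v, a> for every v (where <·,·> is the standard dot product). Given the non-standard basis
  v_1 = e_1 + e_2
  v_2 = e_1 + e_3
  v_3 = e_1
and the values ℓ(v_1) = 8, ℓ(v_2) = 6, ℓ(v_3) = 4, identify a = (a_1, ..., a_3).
a = (4, 4, 2)

Write a = (a_1, ..., a_3) in the standard basis. For each basis vector v_i, ℓ(v_i) = <v_i, a> is a linear equation in the a_j's. Collect the n equations into a matrix system V a = ℓ, where row i of V is v_i (expressed in the standard basis). Since V is invertible (lower-triangular with 1s on the diagonal, up to permutation), solve by back-substitution:
  V =
[[1, 1, 0],
 [1, 0, 1],
 [1, 0, 0]]
  V a = (8, 6, 4)
Solving gives a = (4, 4, 2).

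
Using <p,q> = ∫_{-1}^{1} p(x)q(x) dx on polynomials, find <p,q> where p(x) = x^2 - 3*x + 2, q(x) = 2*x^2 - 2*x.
<p,q> = 112/15

Expand the product: p(x)·q(x) = 2*x^4 - 8*x^3 + 10*x^2 - 4*x.
∫_{-1}^{1} of each monomial x^k gives [2/(k+1) if k even, 0 if k odd]. Integrating term-by-term (or equivalently evaluating the antiderivative F(x) = 2*x^5/5 - 2*x^4 + 10*x^3/3 - 2*x^2 at the endpoints):
  F(1) − F(−1) = -4/15 − (-116/15) = 112/15.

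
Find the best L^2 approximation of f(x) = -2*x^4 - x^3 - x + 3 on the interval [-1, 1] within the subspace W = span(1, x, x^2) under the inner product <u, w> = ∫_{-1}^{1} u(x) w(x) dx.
g(x) = -12*x^2/7 - 8*x/5 + 111/35

The best approximation g ∈ W is the orthogonal projection of f onto W. Writing g = a_0 + a_1 x + a_2 x^2, the coefficients solve the normal equations G · a = b where
  G_{ij} = <φ_i, φ_j> and b_i = <f, φ_i>, with φ_0 = 1, φ_1 = x, φ_2 = x^2.
G =
  [2, 0, 2/3]
  [0, 2/3, 0]
  [2/3, 0, 2/5],
b = (26/5, -16/15, 10/7).
Solving gives a_0 = 111/35, a_1 = -8/5, a_2 = -12/7, so
  g(x) = -12*x^2/7 - 8*x/5 + 111/35.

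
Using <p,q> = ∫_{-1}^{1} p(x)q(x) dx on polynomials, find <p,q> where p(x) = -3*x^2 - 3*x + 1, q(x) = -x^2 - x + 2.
<p,q> = 38/15

Expand the product: p(x)·q(x) = 3*x^4 + 6*x^3 - 4*x^2 - 7*x + 2.
∫_{-1}^{1} of each monomial x^k gives [2/(k+1) if k even, 0 if k odd]. Integrating term-by-term (or equivalently evaluating the antiderivative F(x) = 3*x^5/5 + 3*x^4/2 - 4*x^3/3 - 7*x^2/2 + 2*x at the endpoints):
  F(1) − F(−1) = -11/15 − (-49/15) = 38/15.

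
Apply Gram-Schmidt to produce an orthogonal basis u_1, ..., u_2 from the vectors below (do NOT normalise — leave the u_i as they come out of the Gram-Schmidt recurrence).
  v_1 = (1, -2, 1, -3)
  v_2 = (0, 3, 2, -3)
Orthogonal basis:
  u_1 = (1, -2, 1, -3)
  u_2 = (-1/3, 11/3, 5/3, -2)

Apply the Gram-Schmidt recurrence
  u_1 = v_1
  u_i = v_i − Σ_{j<i} ((v_i · u_j) / (u_j · u_j)) · u_j.

Step by step this gives:
  u_1 = (1, -2, 1, -3)
  u_2 = (-1/3, 11/3, 5/3, -2)

Orthogonality check:
  u_2 · u_1 = 0 (should be 0)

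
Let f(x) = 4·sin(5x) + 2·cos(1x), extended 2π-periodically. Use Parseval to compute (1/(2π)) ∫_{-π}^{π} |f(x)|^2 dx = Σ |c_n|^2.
Σ |c_n|^2 = 10

Expand |f|^2 and use orthogonality of {sin(nx), cos(mx)} on [-π, π]:
  ∫_{-π}^{π} sin(nx)^2 dx = π, ∫ cos(mx)^2 dx = π, and cross terms integrate to 0.
So ∫_{-π}^{π} f(x)^2 dx = 4^2 · π + 2^2 · π = (16 + 4)π.
Divide by 2π: (16 + 4)/2 = 10.
By Parseval, this equals Σ |c_n|^2.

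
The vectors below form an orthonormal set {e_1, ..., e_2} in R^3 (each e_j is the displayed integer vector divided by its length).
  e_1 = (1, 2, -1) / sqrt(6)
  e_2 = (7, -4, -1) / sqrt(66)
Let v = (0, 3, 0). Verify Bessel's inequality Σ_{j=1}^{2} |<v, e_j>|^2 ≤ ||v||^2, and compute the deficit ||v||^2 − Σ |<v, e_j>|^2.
Σ |<v, e_j>|^2 = 90/11; ||v||^2 = 9; deficit = 9/11

Write each e_j = u_j / sqrt(<u_j, u_j>) where u_j is the displayed integer vector. Then <v, e_j> = <v, u_j> / sqrt(<u_j, u_j>), so |<v, e_j>|^2 = <v, u_j>^2 / <u_j, u_j>.
Coefficients: <v, e_1> = 6/sqrt(6), <v, e_2> = -12/sqrt(66).
Square and sum: Σ |<v, e_j>|^2 = 90/11.
Compute ||v||^2 = v·v = 9.
Deficit = 9 − 90/11 = 9/11 ≥ 0, confirming Bessel's inequality. (The deficit equals ||v − Σ <v,e_j> e_j||^2, the squared distance from v to span{e_j}.)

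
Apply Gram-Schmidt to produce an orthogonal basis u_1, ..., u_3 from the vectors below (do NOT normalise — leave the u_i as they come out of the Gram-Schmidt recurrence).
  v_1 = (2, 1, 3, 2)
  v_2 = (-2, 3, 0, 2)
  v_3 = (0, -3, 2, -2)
Orthogonal basis:
  u_1 = (2, 1, 3, 2)
  u_2 = (-7/3, 17/6, -1/2, 5/3)
  u_3 = (-46/27, -20/27, 16/9, -16/27)

Apply the Gram-Schmidt recurrence
  u_1 = v_1
  u_i = v_i − Σ_{j<i} ((v_i · u_j) / (u_j · u_j)) · u_j.

Step by step this gives:
  u_1 = (2, 1, 3, 2)
  u_2 = (-7/3, 17/6, -1/2, 5/3)
  u_3 = (-46/27, -20/27, 16/9, -16/27)

Orthogonality check:
  u_2 · u_1 = 0 (should be 0)
  u_3 · u_1 = 0 (should be 0)
  u_3 · u_2 = 0 (should be 0)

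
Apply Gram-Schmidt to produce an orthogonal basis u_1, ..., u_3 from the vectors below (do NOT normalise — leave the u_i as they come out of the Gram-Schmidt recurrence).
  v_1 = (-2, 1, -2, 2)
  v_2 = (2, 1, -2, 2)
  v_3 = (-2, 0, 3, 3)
Orthogonal basis:
  u_1 = (-2, 1, -2, 2)
  u_2 = (36/13, 8/13, -16/13, 16/13)
  u_3 = (0, 0, 3, 3)

Apply the Gram-Schmidt recurrence
  u_1 = v_1
  u_i = v_i − Σ_{j<i} ((v_i · u_j) / (u_j · u_j)) · u_j.

Step by step this gives:
  u_1 = (-2, 1, -2, 2)
  u_2 = (36/13, 8/13, -16/13, 16/13)
  u_3 = (0, 0, 3, 3)

Orthogonality check:
  u_2 · u_1 = 0 (should be 0)
  u_3 · u_1 = 0 (should be 0)
  u_3 · u_2 = 0 (should be 0)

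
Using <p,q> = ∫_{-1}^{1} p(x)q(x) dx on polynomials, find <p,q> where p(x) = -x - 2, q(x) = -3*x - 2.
<p,q> = 10

Expand the product: p(x)·q(x) = 3*x^2 + 8*x + 4.
∫_{-1}^{1} of each monomial x^k gives [2/(k+1) if k even, 0 if k odd]. Integrating term-by-term (or equivalently evaluating the antiderivative F(x) = x^3 + 4*x^2 + 4*x at the endpoints):
  F(1) − F(−1) = 9 − (-1) = 10.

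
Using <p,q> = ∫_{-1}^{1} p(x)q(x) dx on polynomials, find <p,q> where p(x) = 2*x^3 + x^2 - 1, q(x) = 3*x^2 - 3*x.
<p,q> = -16/5

Expand the product: p(x)·q(x) = 6*x^5 - 3*x^4 - 3*x^3 - 3*x^2 + 3*x.
∫_{-1}^{1} of each monomial x^k gives [2/(k+1) if k even, 0 if k odd]. Integrating term-by-term (or equivalently evaluating the antiderivative F(x) = x^6 - 3*x^5/5 - 3*x^4/4 - x^3 + 3*x^2/2 at the endpoints):
  F(1) − F(−1) = 3/20 − (67/20) = -16/5.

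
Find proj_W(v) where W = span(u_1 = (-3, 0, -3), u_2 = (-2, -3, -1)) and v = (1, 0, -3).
proj_W(v) = (-17/19, 12/19, -21/19)

Set up U = [u_1 | ... | u_2] ∈ R^(3×2). The projector onto W = col(U) is P = U (U^T U)^(-1) U^T.
Compute U^T U =
  [18, 9]
  [9, 14],
and U^T v = (6, 1).
Solve U^T U · c = U^T v for the coefficients: c = (25/57, -4/19). The projection is proj_W(v) = U c.
Check: (v - proj_W(v)) · u_1 = 0  (should be 0).
Check: (v - proj_W(v)) · u_2 = 0  (should be 0).
Result: proj_W(v) = (-17/19, 12/19, -21/19).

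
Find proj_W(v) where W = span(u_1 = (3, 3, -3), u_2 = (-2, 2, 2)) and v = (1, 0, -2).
proj_W(v) = (3/2, 0, -3/2)

Set up U = [u_1 | ... | u_2] ∈ R^(3×2). The projector onto W = col(U) is P = U (U^T U)^(-1) U^T.
Compute U^T U =
  [27, -6]
  [-6, 12],
and U^T v = (9, -6).
Solve U^T U · c = U^T v for the coefficients: c = (1/4, -3/8). The projection is proj_W(v) = U c.
Check: (v - proj_W(v)) · u_1 = 0  (should be 0).
Check: (v - proj_W(v)) · u_2 = 0  (should be 0).
Result: proj_W(v) = (3/2, 0, -3/2).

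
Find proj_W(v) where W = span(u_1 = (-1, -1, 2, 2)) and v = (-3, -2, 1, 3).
proj_W(v) = (-13/10, -13/10, 13/5, 13/5)

Set up U = [u_1 | ... | u_1] ∈ R^(4×1). The projector onto W = col(U) is P = U (U^T U)^(-1) U^T.
Compute U^T U =
  [10],
and U^T v = (13).
Solve U^T U · c = U^T v for the coefficients: c = (13/10). The projection is proj_W(v) = U c.
Check: (v - proj_W(v)) · u_1 = 0  (should be 0).
Result: proj_W(v) = (-13/10, -13/10, 13/5, 13/5).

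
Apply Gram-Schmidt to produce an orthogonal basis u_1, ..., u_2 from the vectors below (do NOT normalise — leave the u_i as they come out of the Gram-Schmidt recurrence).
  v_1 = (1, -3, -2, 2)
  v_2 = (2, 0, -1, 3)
Orthogonal basis:
  u_1 = (1, -3, -2, 2)
  u_2 = (13/9, 5/3, 1/9, 17/9)

Apply the Gram-Schmidt recurrence
  u_1 = v_1
  u_i = v_i − Σ_{j<i} ((v_i · u_j) / (u_j · u_j)) · u_j.

Step by step this gives:
  u_1 = (1, -3, -2, 2)
  u_2 = (13/9, 5/3, 1/9, 17/9)

Orthogonality check:
  u_2 · u_1 = 0 (should be 0)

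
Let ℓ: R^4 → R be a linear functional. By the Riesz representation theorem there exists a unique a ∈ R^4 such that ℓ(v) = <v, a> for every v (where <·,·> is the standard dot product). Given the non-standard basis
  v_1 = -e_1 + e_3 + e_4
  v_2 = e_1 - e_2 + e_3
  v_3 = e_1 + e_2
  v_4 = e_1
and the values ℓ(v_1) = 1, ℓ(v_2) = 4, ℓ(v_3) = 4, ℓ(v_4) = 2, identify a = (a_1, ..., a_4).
a = (2, 2, 4, -1)

Write a = (a_1, ..., a_4) in the standard basis. For each basis vector v_i, ℓ(v_i) = <v_i, a> is a linear equation in the a_j's. Collect the n equations into a matrix system V a = ℓ, where row i of V is v_i (expressed in the standard basis). Since V is invertible (lower-triangular with 1s on the diagonal, up to permutation), solve by back-substitution:
  V =
[[-1, 0, 1, 1],
 [1, -1, 1, 0],
 [1, 1, 0, 0],
 [1, 0, 0, 0]]
  V a = (1, 4, 4, 2)
Solving gives a = (2, 2, 4, -1).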